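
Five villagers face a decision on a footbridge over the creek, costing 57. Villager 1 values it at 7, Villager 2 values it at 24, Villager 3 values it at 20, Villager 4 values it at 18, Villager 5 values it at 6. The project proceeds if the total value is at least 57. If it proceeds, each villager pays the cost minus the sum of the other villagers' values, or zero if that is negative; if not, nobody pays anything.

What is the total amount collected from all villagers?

Total value 75 ≥ cost 57, so it is built.
Villager 1: others sum to 68; max(0, 57 - 68) = 0.
Villager 2: others sum to 51; max(0, 57 - 51) = 6.
Villager 3: others sum to 55; max(0, 57 - 55) = 2.
Villager 4: others sum to 57; max(0, 57 - 57) = 0.
Villager 5: others sum to 69; max(0, 57 - 69) = 0.
Total collected = 0 + 6 + 2 + 0 + 0 = 8.

8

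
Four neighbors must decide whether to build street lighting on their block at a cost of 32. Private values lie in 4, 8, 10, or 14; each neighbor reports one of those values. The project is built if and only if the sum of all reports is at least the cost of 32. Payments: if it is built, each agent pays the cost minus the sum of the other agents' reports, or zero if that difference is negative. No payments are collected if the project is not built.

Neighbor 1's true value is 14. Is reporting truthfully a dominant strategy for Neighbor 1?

Yes

Check each profile of the others' reports and compare truth against every alternative report.
Others report (4, 8, 8): truth gives 2, best alternative gives 0.
Others report (8, 4, 8): truth gives 2, best alternative gives 0.
Others report (8, 8, 4): truth gives 2, best alternative gives 0.
Others report (4, 14, 14): truth gives 14, best alternative gives 14.
Others report (8, 10, 14): truth gives 14, best alternative gives 14.
Others report (8, 14, 10): truth gives 14, best alternative gives 14.
(Remaining 58 profiles checked similarly; truth is weakly best in each.)
In every case the truthful report is at least as good as any alternative, so it is a dominant strategy.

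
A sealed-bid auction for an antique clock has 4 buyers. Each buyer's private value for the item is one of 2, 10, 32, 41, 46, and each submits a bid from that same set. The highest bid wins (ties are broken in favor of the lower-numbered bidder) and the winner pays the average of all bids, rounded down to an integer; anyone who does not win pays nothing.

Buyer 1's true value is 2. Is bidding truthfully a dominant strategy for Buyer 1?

Yes

Check each profile of the others' bids and compare truth against every alternative bid.
Others bid (10, 10, 10): truth gives 0, best alternative gives -8.
Others bid (2, 10, 10): truth gives 0, best alternative gives -6.
Others bid (10, 2, 10): truth gives 0, best alternative gives -6.
Others bid (10, 10, 2): truth gives 0, best alternative gives -6.
Others bid (2, 2, 10): truth gives 0, best alternative gives -4.
Others bid (2, 10, 2): truth gives 0, best alternative gives -4.
(Remaining 119 profiles checked similarly; truth is weakly best in each.)
In every case the truthful bid is at least as good as any alternative, so it is a dominant strategy.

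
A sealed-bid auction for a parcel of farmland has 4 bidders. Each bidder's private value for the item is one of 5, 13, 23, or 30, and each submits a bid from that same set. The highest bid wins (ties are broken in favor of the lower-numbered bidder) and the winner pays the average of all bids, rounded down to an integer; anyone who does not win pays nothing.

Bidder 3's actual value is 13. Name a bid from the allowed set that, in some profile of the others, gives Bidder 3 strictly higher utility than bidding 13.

Suppose Bidder 1 bids 5, Bidder 2 bids 13 and Bidder 4 bids 5.
Bid 13: loses, pays 0, utility 0.
Bid 23: wins, pays 11, utility 13 - 11 = 2.
So bidding 23 beats truth here (2 > 0).

23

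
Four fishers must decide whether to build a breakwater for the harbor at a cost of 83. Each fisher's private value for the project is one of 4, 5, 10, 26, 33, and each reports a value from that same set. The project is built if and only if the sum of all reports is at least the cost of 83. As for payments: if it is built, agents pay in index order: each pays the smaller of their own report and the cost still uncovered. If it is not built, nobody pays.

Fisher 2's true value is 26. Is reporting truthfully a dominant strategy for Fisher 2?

Consider the case where Fisher 1 reports 10, Fisher 3 reports 33 and Fisher 4 reports 33.
Truthful report 26: project built, pays 26, utility 26 - 26 = 0.
Report 10 instead: project built, pays 10, utility 26 - 10 = 16.
Since 16 > 0, reporting 10 is strictly better here, so truthful reporting is not dominant.

No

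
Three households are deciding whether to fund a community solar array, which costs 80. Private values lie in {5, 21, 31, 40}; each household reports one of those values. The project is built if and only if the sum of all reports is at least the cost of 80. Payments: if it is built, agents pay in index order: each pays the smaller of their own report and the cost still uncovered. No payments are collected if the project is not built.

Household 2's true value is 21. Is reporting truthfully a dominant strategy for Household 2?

Consider the case where Household 1 reports 40 and Household 3 reports 40.
Truthful report 21: project built, pays 21, utility 21 - 21 = 0.
Report 5 instead: project built, pays 5, utility 21 - 5 = 16.
Since 16 > 0, reporting 5 is strictly better here, so truthful reporting is not dominant.

No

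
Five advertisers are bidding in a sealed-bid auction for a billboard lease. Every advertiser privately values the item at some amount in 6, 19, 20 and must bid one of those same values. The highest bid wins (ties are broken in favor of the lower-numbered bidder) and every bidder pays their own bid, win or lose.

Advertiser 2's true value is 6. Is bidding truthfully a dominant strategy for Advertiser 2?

Check each profile of the others' bids and compare truth against every alternative bid.
Others bid (20, 6, 6, 6): truth gives -6, best alternative gives -19.
Others bid (20, 6, 6, 19): truth gives -6, best alternative gives -19.
Others bid (20, 6, 6, 20): truth gives -6, best alternative gives -19.
Others bid (20, 6, 19, 6): truth gives -6, best alternative gives -19.
Others bid (20, 6, 19, 19): truth gives -6, best alternative gives -19.
Others bid (20, 6, 19, 20): truth gives -6, best alternative gives -19.
(Remaining 75 profiles checked similarly; truth is weakly best in each.)
In every case the truthful bid is at least as good as any alternative, so it is a dominant strategy.

Yes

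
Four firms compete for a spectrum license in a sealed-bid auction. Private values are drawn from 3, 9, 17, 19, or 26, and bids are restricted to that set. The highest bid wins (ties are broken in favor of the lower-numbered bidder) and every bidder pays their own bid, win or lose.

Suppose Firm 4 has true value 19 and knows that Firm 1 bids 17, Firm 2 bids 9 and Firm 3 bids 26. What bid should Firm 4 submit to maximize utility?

Bid 3: loses but pays 3, utility -3.
Bid 9: loses but pays 9, utility -9.
Bid 17: loses but pays 17, utility -17.
Bid 19: loses but pays 19, utility -19.
Bid 26: loses but pays 26, utility -26.
The best choice is 3 with utility -3.

3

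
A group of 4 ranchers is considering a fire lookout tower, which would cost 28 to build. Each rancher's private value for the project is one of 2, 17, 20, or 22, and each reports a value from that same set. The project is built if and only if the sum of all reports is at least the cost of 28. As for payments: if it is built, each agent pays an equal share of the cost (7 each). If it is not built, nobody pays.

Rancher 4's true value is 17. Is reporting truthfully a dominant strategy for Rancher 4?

Consider the case where Rancher 1 reports 2, Rancher 2 reports 2 and Rancher 3 reports 2.
Truthful report 17: project not built, utility 0.
Report 22 instead: project built, pays 7, utility 17 - 7 = 10.
Since 10 > 0, reporting 22 is strictly better here, so truthful reporting is not dominant.

No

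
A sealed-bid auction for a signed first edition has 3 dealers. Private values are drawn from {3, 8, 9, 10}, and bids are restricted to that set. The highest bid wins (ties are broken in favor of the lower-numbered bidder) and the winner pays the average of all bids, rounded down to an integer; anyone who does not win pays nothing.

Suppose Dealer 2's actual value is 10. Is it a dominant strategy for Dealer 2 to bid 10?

No

Consider the case where Dealer 1 bids 3 and Dealer 3 bids 3.
Truthful bid 10: wins, pays 5, utility 10 - 5 = 5.
Bid 8 instead: wins, pays 4, utility 10 - 4 = 6.
Since 6 > 5, bidding 8 is strictly better here, so truthful bidding is not dominant.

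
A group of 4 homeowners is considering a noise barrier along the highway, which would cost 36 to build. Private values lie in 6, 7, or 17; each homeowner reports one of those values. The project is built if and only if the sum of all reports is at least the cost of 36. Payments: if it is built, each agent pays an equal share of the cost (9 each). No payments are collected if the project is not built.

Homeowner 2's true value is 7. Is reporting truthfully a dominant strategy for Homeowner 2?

Consider the case where Homeowner 1 reports 6, Homeowner 3 reports 6 and Homeowner 4 reports 17.
Truthful report 7: project built, pays 9, utility 7 - 9 = -2.
Report 6 instead: project not built, utility 0.
Since 0 > -2, reporting 6 is strictly better here, so truthful reporting is not dominant.

No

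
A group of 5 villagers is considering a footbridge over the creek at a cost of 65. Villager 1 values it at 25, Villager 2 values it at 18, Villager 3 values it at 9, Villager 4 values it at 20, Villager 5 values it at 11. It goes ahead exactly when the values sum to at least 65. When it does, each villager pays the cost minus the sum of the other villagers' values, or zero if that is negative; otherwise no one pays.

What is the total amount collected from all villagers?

9

Total value 83 ≥ cost 65, so it is built.
Villager 1: others sum to 58; max(0, 65 - 58) = 7.
Villager 2: others sum to 65; max(0, 65 - 65) = 0.
Villager 3: others sum to 74; max(0, 65 - 74) = 0.
Villager 4: others sum to 63; max(0, 65 - 63) = 2.
Villager 5: others sum to 72; max(0, 65 - 72) = 0.
Total collected = 7 + 0 + 0 + 2 + 0 = 9.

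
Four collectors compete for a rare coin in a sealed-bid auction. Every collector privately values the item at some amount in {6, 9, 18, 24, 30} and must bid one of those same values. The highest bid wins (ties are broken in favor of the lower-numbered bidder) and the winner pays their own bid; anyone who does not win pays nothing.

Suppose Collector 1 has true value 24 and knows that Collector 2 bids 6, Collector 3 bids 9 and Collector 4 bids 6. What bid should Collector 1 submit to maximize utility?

9

Bid 6: loses, pays 0, utility 0.
Bid 9: wins, pays 9, utility 24 - 9 = 15.
Bid 18: wins, pays 18, utility 24 - 18 = 6.
Bid 24: wins, pays 24, utility 24 - 24 = 0.
Bid 30: wins, pays 30, utility 24 - 30 = -6.
The best choice is 9 with utility 15.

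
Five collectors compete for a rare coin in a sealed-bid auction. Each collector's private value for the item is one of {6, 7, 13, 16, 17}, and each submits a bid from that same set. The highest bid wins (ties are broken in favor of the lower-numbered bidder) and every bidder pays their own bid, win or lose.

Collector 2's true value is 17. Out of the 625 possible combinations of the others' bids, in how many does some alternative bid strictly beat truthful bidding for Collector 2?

Others bid (6, 6, 6, 6): truth gives 0; bid 7 gives 10 > 0. Violating.
Others bid (6, 6, 6, 7): truth gives 0; bid 7 gives 10 > 0. Violating.
Others bid (6, 6, 6, 13): truth gives 0; bid 13 gives 4 > 0. Violating.
Others bid (6, 6, 6, 16): truth gives 0; bid 16 gives 1 > 0. Violating.
Others bid (6, 6, 6, 17): truth gives 0; no alternative beats it.
Others bid (6, 6, 7, 17): truth gives 0; no alternative beats it.
(Checking all 625 profiles: 317 have a profitable deviation, 308 do not.)

317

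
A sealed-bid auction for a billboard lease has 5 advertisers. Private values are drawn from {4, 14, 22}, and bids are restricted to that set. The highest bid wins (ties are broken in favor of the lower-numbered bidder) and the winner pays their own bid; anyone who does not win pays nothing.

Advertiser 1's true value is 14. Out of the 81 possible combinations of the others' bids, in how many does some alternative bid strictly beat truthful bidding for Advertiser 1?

Others bid (4, 4, 4, 4): truth gives 0; bid 4 gives 10 > 0. Violating.
Others bid (4, 4, 4, 14): truth gives 0; no alternative beats it.
Others bid (4, 4, 4, 22): truth gives 0; no alternative beats it.
(Checking all 81 profiles: 1 has a profitable deviation, 80 do not.)

1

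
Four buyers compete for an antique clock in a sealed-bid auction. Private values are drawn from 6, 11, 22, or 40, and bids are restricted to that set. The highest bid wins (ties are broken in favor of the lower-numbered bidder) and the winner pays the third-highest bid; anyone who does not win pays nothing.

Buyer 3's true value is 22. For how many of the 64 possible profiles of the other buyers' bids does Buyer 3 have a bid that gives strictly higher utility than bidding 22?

12

Others bid (6, 6, 40): truth gives 0; bid 40 gives 16 > 0. Violating.
Others bid (6, 11, 40): truth gives 0; bid 40 gives 11 > 0. Violating.
Others bid (6, 22, 6): truth gives 0; bid 40 gives 16 > 0. Violating.
Others bid (6, 22, 11): truth gives 0; bid 40 gives 11 > 0. Violating.
Others bid (6, 6, 6): truth gives 16; no alternative beats it.
Others bid (6, 6, 11): truth gives 16; no alternative beats it.
(Checking all 64 profiles: 12 have a profitable deviation, 52 do not.)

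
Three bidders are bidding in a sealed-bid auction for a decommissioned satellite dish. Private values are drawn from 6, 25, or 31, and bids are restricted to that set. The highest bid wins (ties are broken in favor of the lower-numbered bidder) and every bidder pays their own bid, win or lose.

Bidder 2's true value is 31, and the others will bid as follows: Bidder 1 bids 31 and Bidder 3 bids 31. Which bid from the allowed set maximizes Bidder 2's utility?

6

Bid 6: loses but pays 6, utility -6.
Bid 25: loses but pays 25, utility -25.
Bid 31: loses but pays 31, utility -31.
The best choice is 6 with utility -6.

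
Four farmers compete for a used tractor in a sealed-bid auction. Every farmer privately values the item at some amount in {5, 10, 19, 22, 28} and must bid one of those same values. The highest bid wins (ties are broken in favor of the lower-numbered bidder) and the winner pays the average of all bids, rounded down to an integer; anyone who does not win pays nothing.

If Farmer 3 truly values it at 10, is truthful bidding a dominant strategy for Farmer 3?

Consider the case where Farmer 1 bids 5, Farmer 2 bids 10 and Farmer 4 bids 5.
Truthful bid 10: loses, pays 0, utility 0.
Bid 19 instead: wins, pays 9, utility 10 - 9 = 1.
Since 1 > 0, bidding 19 is strictly better here, so truthful bidding is not dominant.

No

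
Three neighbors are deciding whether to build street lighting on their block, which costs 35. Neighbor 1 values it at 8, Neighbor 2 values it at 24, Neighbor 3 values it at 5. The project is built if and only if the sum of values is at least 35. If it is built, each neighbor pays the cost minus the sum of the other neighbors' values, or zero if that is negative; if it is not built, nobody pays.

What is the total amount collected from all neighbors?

31

Total value 37 ≥ cost 35, so it is built.
Neighbor 1: others sum to 29; max(0, 35 - 29) = 6.
Neighbor 2: others sum to 13; max(0, 35 - 13) = 22.
Neighbor 3: others sum to 32; max(0, 35 - 32) = 3.
Total collected = 6 + 22 + 3 = 31.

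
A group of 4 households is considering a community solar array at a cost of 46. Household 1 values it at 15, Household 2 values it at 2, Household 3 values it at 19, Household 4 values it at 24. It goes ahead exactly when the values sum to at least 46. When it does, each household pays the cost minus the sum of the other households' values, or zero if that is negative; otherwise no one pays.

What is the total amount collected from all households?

Total value 60 ≥ cost 46, so it is built.
Household 1: others sum to 45; max(0, 46 - 45) = 1.
Household 2: others sum to 58; max(0, 46 - 58) = 0.
Household 3: others sum to 41; max(0, 46 - 41) = 5.
Household 4: others sum to 36; max(0, 46 - 36) = 10.
Total collected = 1 + 0 + 5 + 10 = 16.

16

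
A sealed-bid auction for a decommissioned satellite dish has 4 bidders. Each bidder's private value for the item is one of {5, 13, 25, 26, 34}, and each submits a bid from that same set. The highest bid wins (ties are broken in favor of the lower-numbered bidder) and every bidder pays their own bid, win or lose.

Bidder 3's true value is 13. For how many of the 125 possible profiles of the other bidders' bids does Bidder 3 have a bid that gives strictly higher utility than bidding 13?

123

Others bid (5, 5, 25): truth gives -13; bid 5 gives -5 > -13. Violating.
Others bid (5, 5, 26): truth gives -13; bid 5 gives -5 > -13. Violating.
Others bid (5, 5, 34): truth gives -13; bid 5 gives -5 > -13. Violating.
Others bid (5, 13, 5): truth gives -13; bid 5 gives -5 > -13. Violating.
Others bid (5, 5, 5): truth gives 0; no alternative beats it.
Others bid (5, 5, 13): truth gives 0; no alternative beats it.
(Checking all 125 profiles: 123 have a profitable deviation, 2 do not.)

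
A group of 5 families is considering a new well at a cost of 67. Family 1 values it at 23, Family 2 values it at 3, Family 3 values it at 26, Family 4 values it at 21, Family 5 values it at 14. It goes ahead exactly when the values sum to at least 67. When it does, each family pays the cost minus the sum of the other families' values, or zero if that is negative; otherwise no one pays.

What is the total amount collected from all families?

Total value 87 ≥ cost 67, so it is built.
Family 1: others sum to 64; max(0, 67 - 64) = 3.
Family 2: others sum to 84; max(0, 67 - 84) = 0.
Family 3: others sum to 61; max(0, 67 - 61) = 6.
Family 4: others sum to 66; max(0, 67 - 66) = 1.
Family 5: others sum to 73; max(0, 67 - 73) = 0.
Total collected = 3 + 0 + 6 + 1 + 0 = 10.

10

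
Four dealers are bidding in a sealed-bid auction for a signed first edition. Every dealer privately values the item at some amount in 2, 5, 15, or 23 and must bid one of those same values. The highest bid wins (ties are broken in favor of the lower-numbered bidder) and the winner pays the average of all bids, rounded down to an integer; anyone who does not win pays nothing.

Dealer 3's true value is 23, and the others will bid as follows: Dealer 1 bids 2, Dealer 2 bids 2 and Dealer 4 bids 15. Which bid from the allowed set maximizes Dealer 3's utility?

Bid 2: loses, pays 0, utility 0.
Bid 5: loses, pays 0, utility 0.
Bid 15: wins, pays 8, utility 23 - 8 = 15.
Bid 23: wins, pays 10, utility 23 - 10 = 13.
The best choice is 15 with utility 15.

15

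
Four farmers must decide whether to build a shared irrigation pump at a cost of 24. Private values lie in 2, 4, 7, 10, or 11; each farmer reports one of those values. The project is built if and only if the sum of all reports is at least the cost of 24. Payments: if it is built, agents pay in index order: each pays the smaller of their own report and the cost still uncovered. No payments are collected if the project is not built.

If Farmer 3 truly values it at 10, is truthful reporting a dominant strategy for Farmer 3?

No

Consider the case where Farmer 1 reports 2, Farmer 2 reports 4 and Farmer 4 reports 11.
Truthful report 10: project built, pays 10, utility 10 - 10 = 0.
Report 7 instead: project built, pays 7, utility 10 - 7 = 3.
Since 3 > 0, reporting 7 is strictly better here, so truthful reporting is not dominant.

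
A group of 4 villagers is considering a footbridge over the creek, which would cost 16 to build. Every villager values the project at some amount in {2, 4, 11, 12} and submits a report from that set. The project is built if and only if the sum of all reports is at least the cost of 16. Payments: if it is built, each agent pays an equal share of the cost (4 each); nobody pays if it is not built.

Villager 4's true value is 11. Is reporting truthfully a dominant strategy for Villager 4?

Yes

Check each profile of the others' reports and compare truth against every alternative report.
Others report (2, 2, 2): truth gives 7, best alternative gives 7.
Others report (2, 2, 4): truth gives 7, best alternative gives 7.
Others report (2, 2, 11): truth gives 7, best alternative gives 7.
Others report (2, 2, 12): truth gives 7, best alternative gives 7.
Others report (2, 4, 2): truth gives 7, best alternative gives 7.
Others report (2, 4, 4): truth gives 7, best alternative gives 7.
(Remaining 58 profiles checked similarly; truth is weakly best in each.)
In every case the truthful report is at least as good as any alternative, so it is a dominant strategy.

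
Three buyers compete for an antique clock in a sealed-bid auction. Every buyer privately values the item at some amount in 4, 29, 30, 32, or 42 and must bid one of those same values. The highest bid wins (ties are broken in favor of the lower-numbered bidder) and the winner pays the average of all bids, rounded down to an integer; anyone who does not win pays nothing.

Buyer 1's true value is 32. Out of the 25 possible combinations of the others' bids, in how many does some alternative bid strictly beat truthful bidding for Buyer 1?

Others bid (4, 4): truth gives 19; bid 4 gives 28 > 19. Violating.
Others bid (4, 29): truth gives 11; bid 29 gives 12 > 11. Violating.
Others bid (4, 30): truth gives 10; bid 30 gives 11 > 10. Violating.
Others bid (4, 42): truth gives 0; bid 42 gives 3 > 0. Violating.
Others bid (4, 32): truth gives 10; no alternative beats it.
Others bid (29, 32): truth gives 1; no alternative beats it.
(Checking all 25 profiles: 10 have a profitable deviation, 15 do not.)

10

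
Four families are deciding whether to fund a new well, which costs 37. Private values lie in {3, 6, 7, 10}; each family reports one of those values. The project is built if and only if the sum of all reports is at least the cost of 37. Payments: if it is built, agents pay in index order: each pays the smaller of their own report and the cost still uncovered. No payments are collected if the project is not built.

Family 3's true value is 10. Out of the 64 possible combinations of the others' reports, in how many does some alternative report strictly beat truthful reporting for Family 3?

1

Others report (10, 10, 10): truth gives 0; report 7 gives 3 > 0. Violating.
Others report (3, 3, 3): truth gives 0; no alternative beats it.
Others report (3, 3, 6): truth gives 0; no alternative beats it.
(Checking all 64 profiles: 1 has a profitable deviation, 63 do not.)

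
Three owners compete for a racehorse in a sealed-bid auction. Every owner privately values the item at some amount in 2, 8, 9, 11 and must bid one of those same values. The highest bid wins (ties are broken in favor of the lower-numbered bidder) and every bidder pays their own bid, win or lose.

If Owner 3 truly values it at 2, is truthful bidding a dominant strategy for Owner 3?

Check each profile of the others' bids and compare truth against every alternative bid.
Others bid (2, 9): truth gives -2, best alternative gives -8.
Others bid (2, 11): truth gives -2, best alternative gives -8.
Others bid (8, 9): truth gives -2, best alternative gives -8.
Others bid (8, 11): truth gives -2, best alternative gives -8.
Others bid (9, 2): truth gives -2, best alternative gives -8.
Others bid (9, 8): truth gives -2, best alternative gives -8.
(Remaining 10 profiles checked similarly; truth is weakly best in each.)
In every case the truthful bid is at least as good as any alternative, so it is a dominant strategy.

Yes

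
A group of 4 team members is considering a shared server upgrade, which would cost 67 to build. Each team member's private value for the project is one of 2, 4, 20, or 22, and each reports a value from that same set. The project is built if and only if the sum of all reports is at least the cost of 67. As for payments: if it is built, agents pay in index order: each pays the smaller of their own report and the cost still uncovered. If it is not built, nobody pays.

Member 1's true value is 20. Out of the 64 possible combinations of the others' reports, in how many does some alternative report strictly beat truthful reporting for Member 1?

4

Others report (20, 22, 22): truth gives 0; report 4 gives 16 > 0. Violating.
Others report (22, 20, 22): truth gives 0; report 4 gives 16 > 0. Violating.
Others report (22, 22, 20): truth gives 0; report 4 gives 16 > 0. Violating.
Others report (22, 22, 22): truth gives 0; report 2 gives 18 > 0. Violating.
Others report (2, 2, 2): truth gives 0; no alternative beats it.
Others report (2, 2, 4): truth gives 0; no alternative beats it.
(Checking all 64 profiles: 4 have a profitable deviation, 60 do not.)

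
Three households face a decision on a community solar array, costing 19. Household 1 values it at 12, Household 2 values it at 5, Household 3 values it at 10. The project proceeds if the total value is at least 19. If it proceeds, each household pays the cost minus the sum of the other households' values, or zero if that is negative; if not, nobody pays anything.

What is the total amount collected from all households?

6

Total value 27 ≥ cost 19, so it is built.
Household 1: others sum to 15; max(0, 19 - 15) = 4.
Household 2: others sum to 22; max(0, 19 - 22) = 0.
Household 3: others sum to 17; max(0, 19 - 17) = 2.
Total collected = 4 + 0 + 2 = 6.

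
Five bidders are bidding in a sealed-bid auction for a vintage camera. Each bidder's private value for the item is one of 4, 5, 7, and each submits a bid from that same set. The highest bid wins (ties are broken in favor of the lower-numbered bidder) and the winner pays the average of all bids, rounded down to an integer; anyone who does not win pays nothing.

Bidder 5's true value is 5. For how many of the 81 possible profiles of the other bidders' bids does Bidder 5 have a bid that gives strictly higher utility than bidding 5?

4

Others bid (4, 4, 4, 5): truth gives 0; bid 7 gives 1 > 0. Violating.
Others bid (4, 4, 5, 4): truth gives 0; bid 7 gives 1 > 0. Violating.
Others bid (4, 5, 4, 4): truth gives 0; bid 7 gives 1 > 0. Violating.
Others bid (5, 4, 4, 4): truth gives 0; bid 7 gives 1 > 0. Violating.
Others bid (4, 4, 4, 4): truth gives 1; no alternative beats it.
Others bid (4, 4, 4, 7): truth gives 0; no alternative beats it.
(Checking all 81 profiles: 4 have a profitable deviation, 77 do not.)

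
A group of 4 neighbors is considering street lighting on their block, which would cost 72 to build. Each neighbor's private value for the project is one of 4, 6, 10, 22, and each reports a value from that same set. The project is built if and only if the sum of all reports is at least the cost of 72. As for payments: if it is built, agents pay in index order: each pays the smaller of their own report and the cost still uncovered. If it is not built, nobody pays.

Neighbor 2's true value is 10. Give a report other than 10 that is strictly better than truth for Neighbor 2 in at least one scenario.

6

Suppose Neighbor 1 reports 22, Neighbor 3 reports 22 and Neighbor 4 reports 22.
Report 10: project built, pays 10, utility 10 - 10 = 0.
Report 6: project built, pays 6, utility 10 - 6 = 4.
So reporting 6 beats truth here (4 > 0).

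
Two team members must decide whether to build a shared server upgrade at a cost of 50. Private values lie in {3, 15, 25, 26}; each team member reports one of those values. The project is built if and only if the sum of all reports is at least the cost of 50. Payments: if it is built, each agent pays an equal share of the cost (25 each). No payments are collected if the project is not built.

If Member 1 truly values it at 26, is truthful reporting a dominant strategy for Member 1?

Yes

Check each profile of the others' reports and compare truth against every alternative report.
Others report (25): truth gives 1, best alternative gives 1.
Others report (26): truth gives 1, best alternative gives 1.
Others report (3): truth gives 0, best alternative gives 0.
Others report (15): truth gives 0, best alternative gives 0.
In every case the truthful report is at least as good as any alternative, so it is a dominant strategy.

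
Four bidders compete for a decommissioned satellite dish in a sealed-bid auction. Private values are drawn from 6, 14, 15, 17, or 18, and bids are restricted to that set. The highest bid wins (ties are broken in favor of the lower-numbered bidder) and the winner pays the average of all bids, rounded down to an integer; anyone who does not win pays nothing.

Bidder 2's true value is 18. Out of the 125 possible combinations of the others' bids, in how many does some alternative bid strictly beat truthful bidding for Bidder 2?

Others bid (6, 6, 6): truth gives 9; bid 14 gives 10 > 9. Violating.
Others bid (6, 6, 14): truth gives 7; bid 14 gives 8 > 7. Violating.
Others bid (6, 6, 15): truth gives 7; bid 15 gives 8 > 7. Violating.
Others bid (6, 14, 6): truth gives 7; bid 14 gives 8 > 7. Violating.
Others bid (6, 6, 17): truth gives 7; no alternative beats it.
Others bid (6, 6, 18): truth gives 6; no alternative beats it.
(Checking all 125 profiles: 26 have a profitable deviation, 99 do not.)

26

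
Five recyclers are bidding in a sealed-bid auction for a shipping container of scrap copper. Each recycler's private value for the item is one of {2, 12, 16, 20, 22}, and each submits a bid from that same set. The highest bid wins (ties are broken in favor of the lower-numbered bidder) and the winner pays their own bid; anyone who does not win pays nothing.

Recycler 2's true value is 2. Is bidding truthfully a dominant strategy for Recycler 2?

Check each profile of the others' bids and compare truth against every alternative bid.
Others bid (2, 2, 2, 2): truth gives 0, best alternative gives -10.
Others bid (2, 2, 2, 12): truth gives 0, best alternative gives -10.
Others bid (2, 2, 12, 2): truth gives 0, best alternative gives -10.
Others bid (2, 2, 12, 12): truth gives 0, best alternative gives -10.
Others bid (2, 12, 2, 2): truth gives 0, best alternative gives -10.
Others bid (2, 12, 2, 12): truth gives 0, best alternative gives -10.
(Remaining 619 profiles checked similarly; truth is weakly best in each.)
In every case the truthful bid is at least as good as any alternative, so it is a dominant strategy.

Yes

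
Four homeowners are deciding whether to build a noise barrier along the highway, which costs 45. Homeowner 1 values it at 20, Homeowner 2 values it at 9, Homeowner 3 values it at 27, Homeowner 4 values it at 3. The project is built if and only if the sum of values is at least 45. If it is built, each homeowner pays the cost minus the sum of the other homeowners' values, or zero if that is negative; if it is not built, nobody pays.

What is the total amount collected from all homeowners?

19

Total value 59 ≥ cost 45, so it is built.
Homeowner 1: others sum to 39; max(0, 45 - 39) = 6.
Homeowner 2: others sum to 50; max(0, 45 - 50) = 0.
Homeowner 3: others sum to 32; max(0, 45 - 32) = 13.
Homeowner 4: others sum to 56; max(0, 45 - 56) = 0.
Total collected = 6 + 0 + 13 + 0 = 19.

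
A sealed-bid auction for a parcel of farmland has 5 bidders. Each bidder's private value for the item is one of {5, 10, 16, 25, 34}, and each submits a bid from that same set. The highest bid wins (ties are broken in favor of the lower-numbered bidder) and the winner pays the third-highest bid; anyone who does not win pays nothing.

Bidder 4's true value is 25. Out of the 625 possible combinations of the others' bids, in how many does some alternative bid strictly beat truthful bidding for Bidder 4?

108

Others bid (5, 5, 5, 34): truth gives 0; bid 34 gives 20 > 0. Violating.
Others bid (5, 5, 10, 34): truth gives 0; bid 34 gives 15 > 0. Violating.
Others bid (5, 5, 16, 34): truth gives 0; bid 34 gives 9 > 0. Violating.
Others bid (5, 5, 25, 5): truth gives 0; bid 34 gives 20 > 0. Violating.
Others bid (5, 5, 5, 5): truth gives 20; no alternative beats it.
Others bid (5, 5, 5, 10): truth gives 20; no alternative beats it.
(Checking all 625 profiles: 108 have a profitable deviation, 517 do not.)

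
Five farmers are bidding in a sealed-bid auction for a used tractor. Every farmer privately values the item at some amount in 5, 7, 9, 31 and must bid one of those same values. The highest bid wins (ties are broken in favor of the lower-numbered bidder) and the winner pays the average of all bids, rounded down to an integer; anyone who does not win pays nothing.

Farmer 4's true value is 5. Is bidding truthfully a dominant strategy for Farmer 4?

Yes

Check each profile of the others' bids and compare truth against every alternative bid.
Others bid (5, 5, 5, 5): truth gives 0, best alternative gives 0.
Others bid (5, 5, 5, 7): truth gives 0, best alternative gives 0.
Others bid (5, 5, 5, 9): truth gives 0, best alternative gives 0.
Others bid (5, 5, 5, 31): truth gives 0, best alternative gives 0.
Others bid (5, 5, 7, 5): truth gives 0, best alternative gives 0.
Others bid (5, 5, 7, 7): truth gives 0, best alternative gives 0.
(Remaining 250 profiles checked similarly; truth is weakly best in each.)
In every case the truthful bid is at least as good as any alternative, so it is a dominant strategy.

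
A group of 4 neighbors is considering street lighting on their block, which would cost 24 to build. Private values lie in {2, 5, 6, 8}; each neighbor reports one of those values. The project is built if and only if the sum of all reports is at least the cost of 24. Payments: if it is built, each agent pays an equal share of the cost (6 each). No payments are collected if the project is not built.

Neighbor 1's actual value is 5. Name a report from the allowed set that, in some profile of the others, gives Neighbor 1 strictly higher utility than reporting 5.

Suppose Neighbor 2 reports 5, Neighbor 3 reports 6 and Neighbor 4 reports 8.
Report 5: project built, pays 6, utility 5 - 6 = -1.
Report 2: project not built, utility 0.
So reporting 2 beats truth here (0 > -1).

2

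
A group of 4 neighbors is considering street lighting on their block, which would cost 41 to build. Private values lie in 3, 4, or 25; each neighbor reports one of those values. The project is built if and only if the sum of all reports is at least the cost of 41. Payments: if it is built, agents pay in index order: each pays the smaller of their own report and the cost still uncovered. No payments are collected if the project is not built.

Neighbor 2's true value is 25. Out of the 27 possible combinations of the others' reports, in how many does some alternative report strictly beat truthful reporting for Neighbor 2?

Others report (3, 25, 25): truth gives 0; report 3 gives 22 > 0. Violating.
Others report (4, 25, 25): truth gives 0; report 3 gives 22 > 0. Violating.
Others report (25, 3, 25): truth gives 9; report 3 gives 22 > 9. Violating.
Others report (25, 4, 25): truth gives 9; report 3 gives 22 > 9. Violating.
Others report (3, 3, 3): truth gives 0; no alternative beats it.
Others report (3, 3, 4): truth gives 0; no alternative beats it.
(Checking all 27 profiles: 7 have a profitable deviation, 20 do not.)

7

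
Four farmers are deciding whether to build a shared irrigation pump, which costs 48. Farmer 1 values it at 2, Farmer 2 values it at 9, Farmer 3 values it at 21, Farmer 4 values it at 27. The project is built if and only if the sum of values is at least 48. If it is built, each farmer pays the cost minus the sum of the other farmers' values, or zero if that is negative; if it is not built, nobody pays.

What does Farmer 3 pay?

Total value 59 ≥ cost 48, so the project is built.
The other farmers' values sum to 38.
Cost minus that sum is 48 - 38 = 10.

10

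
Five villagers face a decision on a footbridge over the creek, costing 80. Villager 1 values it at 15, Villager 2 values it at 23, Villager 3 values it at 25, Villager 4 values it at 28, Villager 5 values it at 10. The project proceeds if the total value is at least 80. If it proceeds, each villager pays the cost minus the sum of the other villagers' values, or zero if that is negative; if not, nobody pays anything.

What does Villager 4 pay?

7

Total value 101 ≥ cost 80, so the project is built.
The other villagers' values sum to 73.
Cost minus that sum is 80 - 73 = 7.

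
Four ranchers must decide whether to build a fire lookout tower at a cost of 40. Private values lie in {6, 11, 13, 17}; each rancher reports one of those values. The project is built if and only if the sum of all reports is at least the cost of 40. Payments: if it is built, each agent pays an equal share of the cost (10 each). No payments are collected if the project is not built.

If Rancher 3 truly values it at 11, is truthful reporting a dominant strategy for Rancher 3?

Consider the case where Rancher 1 reports 6, Rancher 2 reports 6 and Rancher 4 reports 11.
Truthful report 11: project not built, utility 0.
Report 17 instead: project built, pays 10, utility 11 - 10 = 1.
Since 1 > 0, reporting 17 is strictly better here, so truthful reporting is not dominant.

No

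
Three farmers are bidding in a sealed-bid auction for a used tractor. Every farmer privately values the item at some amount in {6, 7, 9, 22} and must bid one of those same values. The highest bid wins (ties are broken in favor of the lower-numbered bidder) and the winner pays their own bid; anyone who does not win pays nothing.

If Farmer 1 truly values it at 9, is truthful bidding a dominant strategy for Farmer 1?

Consider the case where Farmer 2 bids 6 and Farmer 3 bids 6.
Truthful bid 9: wins, pays 9, utility 9 - 9 = 0.
Bid 6 instead: wins, pays 6, utility 9 - 6 = 3.
Since 3 > 0, bidding 6 is strictly better here, so truthful bidding is not dominant.

No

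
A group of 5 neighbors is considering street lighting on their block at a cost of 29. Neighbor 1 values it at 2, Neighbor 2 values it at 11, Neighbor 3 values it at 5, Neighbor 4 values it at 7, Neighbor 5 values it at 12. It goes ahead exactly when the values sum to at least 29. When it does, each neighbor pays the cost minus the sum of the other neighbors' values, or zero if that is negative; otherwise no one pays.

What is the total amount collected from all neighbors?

Total value 37 ≥ cost 29, so it is built.
Neighbor 1: others sum to 35; max(0, 29 - 35) = 0.
Neighbor 2: others sum to 26; max(0, 29 - 26) = 3.
Neighbor 3: others sum to 32; max(0, 29 - 32) = 0.
Neighbor 4: others sum to 30; max(0, 29 - 30) = 0.
Neighbor 5: others sum to 25; max(0, 29 - 25) = 4.
Total collected = 0 + 3 + 0 + 0 + 4 = 7.

7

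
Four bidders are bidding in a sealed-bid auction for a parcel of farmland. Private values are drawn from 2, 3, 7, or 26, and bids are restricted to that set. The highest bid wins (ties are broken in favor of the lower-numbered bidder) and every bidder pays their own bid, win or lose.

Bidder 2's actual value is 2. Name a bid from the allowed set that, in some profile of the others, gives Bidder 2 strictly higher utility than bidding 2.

Suppose Bidder 1 bids 2, Bidder 3 bids 2 and Bidder 4 bids 2.
Bid 2: loses but pays 2, utility -2.
Bid 3: wins, pays 3, utility 2 - 3 = -1.
So bidding 3 beats truth here (-1 > -2).

3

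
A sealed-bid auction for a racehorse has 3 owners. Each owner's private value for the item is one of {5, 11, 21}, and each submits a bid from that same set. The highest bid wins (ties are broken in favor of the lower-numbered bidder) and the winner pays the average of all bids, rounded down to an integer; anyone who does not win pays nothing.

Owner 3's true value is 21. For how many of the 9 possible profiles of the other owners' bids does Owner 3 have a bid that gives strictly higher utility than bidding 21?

Others bid (5, 5): truth gives 11; bid 11 gives 14 > 11. Violating.
Others bid (5, 11): truth gives 9; no alternative beats it.
Others bid (5, 21): truth gives 0; no alternative beats it.
(Checking all 9 profiles: 1 has a profitable deviation, 8 do not.)

1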